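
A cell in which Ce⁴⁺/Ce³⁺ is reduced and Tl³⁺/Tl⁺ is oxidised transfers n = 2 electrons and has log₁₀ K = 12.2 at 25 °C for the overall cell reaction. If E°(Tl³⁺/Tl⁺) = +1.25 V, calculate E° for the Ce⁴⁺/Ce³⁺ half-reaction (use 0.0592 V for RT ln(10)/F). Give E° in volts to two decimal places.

E°cell = (0.0592/n)·log K = (0.0592/2)(12.2) = +0.361 V.
Since Ce⁴⁺/Ce³⁺ is the cathode and Tl³⁺/Tl⁺ the anode, E°cell = E°(Ce⁴⁺/Ce³⁺) − E°(Tl³⁺/Tl⁺).
So E°(Ce⁴⁺/Ce³⁺) = E°cell + E°(Tl³⁺/Tl⁺) = +0.361 + (+1.25) = +1.61 V.

+1.61 V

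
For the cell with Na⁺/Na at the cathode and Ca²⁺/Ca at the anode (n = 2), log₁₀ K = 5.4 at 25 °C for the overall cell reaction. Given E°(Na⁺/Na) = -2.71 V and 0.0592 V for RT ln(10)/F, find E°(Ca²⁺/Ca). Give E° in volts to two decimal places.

E°cell = (0.0592/n)·log K = (0.0592/2)(5.4) = +0.160 V.
Since Na⁺/Na is the cathode and Ca²⁺/Ca the anode, E°cell = E°(Na⁺/Na) − E°(Ca²⁺/Ca).
So E°(Ca²⁺/Ca) = E°(Na⁺/Na) − E°cell = (-2.71) − (+0.160) = -2.87 V.

-2.87 V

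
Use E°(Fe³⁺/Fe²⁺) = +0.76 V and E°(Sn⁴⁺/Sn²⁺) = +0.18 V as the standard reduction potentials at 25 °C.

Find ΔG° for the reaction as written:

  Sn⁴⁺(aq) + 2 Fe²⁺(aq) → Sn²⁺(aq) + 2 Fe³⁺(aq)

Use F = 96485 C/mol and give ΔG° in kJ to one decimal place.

+111.9 kJ

As written, Sn⁴⁺/Sn²⁺ is reduced (cathode) and Fe³⁺/Fe²⁺ is oxidised (anode), so E°cell = (+0.18) − (+0.76) = -0.58 V.
Balancing electrons gives n = 2.
ΔG° = −nFE° = −(2)(96485)(-0.58) = 111,923 J = +111.9 kJ.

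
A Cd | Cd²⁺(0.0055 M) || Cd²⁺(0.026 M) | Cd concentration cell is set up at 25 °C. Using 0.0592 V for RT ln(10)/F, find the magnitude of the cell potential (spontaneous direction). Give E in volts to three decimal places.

+0.020 V

For a concentration cell E°cell = 0. The 0.026 M side is the cathode (reduction is favoured where [Cd²⁺] is higher).
With n = 2, E = −(0.0592/2) log([Cd²⁺]ₐₙ/[Cd²⁺]꜀ₐₜ) = −(0.0592/2) log(0.0055/0.026) = −(0.0592/2)(-0.675) = +0.020 V.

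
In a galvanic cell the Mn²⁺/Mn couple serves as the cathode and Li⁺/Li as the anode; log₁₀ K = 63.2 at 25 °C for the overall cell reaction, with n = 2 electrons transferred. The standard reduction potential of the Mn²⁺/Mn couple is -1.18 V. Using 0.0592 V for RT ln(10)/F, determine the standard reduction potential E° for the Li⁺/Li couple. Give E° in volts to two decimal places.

E°cell = (0.0592/n)·log K = (0.0592/2)(63.2) = +1.871 V.
Since Mn²⁺/Mn is the cathode and Li⁺/Li the anode, E°cell = E°(Mn²⁺/Mn) − E°(Li⁺/Li).
So E°(Li⁺/Li) = E°(Mn²⁺/Mn) − E°cell = (-1.18) − (+1.871) = -3.05 V.

-3.05 V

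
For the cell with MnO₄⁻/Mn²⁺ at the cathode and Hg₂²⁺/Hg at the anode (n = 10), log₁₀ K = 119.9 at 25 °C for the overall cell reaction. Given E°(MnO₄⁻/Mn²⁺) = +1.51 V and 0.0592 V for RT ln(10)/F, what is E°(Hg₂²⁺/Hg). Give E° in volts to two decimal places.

+0.80 V

E°cell = (0.0592/n)·log K = (0.0592/10)(119.9) = +0.710 V.
Since MnO₄⁻/Mn²⁺ is the cathode and Hg₂²⁺/Hg the anode, E°cell = E°(MnO₄⁻/Mn²⁺) − E°(Hg₂²⁺/Hg).
So E°(Hg₂²⁺/Hg) = E°(MnO₄⁻/Mn²⁺) − E°cell = (+1.51) − (+0.710) = +0.80 V.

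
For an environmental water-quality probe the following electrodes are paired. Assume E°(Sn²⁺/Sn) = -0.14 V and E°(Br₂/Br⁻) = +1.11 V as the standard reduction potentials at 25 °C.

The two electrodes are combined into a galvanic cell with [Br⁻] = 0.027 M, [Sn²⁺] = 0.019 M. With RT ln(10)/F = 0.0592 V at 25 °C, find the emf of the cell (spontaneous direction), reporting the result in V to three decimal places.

+1.394 V

Br₂/Br⁻ is the cathode (higher E°), Sn²⁺/Sn the anode: E°cell = +1.11 − (-0.14) = +1.25 V, n = 2.
Overall: Br₂(l) + Sn(s) → 2 Br⁻(aq) + Sn²⁺(aq)
Q = [Br⁻]^2·[Sn²⁺]; log Q = -4.859.
E = E° − (0.0592/n) log Q = +1.25 − (0.0592/2)(-4.859) = +1.394 V.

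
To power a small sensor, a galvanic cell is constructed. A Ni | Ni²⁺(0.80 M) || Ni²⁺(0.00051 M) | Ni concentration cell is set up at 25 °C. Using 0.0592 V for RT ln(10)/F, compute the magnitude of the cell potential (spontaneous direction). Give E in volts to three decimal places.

For a concentration cell E°cell = 0. The 0.80 M side is the cathode (reduction is favoured where [Ni²⁺] is higher).
With n = 2, E = −(0.0592/2) log([Ni²⁺]ₐₙ/[Ni²⁺]꜀ₐₜ) = −(0.0592/2) log(0.00051/0.8) = −(0.0592/2)(-3.196) = +0.095 V.

+0.095 V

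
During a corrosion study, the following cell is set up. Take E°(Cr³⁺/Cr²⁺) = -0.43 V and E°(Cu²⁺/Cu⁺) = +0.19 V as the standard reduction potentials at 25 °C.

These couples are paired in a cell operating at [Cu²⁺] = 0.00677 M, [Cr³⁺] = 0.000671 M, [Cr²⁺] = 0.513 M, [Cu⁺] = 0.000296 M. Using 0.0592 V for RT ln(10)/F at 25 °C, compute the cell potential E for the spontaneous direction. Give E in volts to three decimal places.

+0.871 V

Cu²⁺/Cu⁺ is the cathode (higher E°), Cr³⁺/Cr²⁺ the anode: E°cell = +0.19 − (-0.43) = +0.62 V, n = 1.
Overall: Cu²⁺(aq) + Cr²⁺(aq) → Cu⁺(aq) + Cr³⁺(aq)
Q = [Cu⁺]·[Cr³⁺] / ([Cu²⁺]·[Cr²⁺]); log Q = -4.243.
E = E° − (0.0592/n) log Q = +0.62 − (0.0592/1)(-4.243) = +0.871 V.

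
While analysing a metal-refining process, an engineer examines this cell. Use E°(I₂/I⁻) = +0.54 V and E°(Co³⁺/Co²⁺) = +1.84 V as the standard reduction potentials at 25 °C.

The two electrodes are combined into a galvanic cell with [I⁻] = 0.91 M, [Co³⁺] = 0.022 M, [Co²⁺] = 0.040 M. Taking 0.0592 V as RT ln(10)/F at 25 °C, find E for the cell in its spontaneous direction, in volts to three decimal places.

+1.282 V

Co³⁺/Co²⁺ is the cathode (higher E°), I₂/I⁻ the anode: E°cell = +1.84 − (+0.54) = +1.30 V, n = 2.
Overall: 2 Co³⁺(aq) + 2 I⁻(aq) → 2 Co²⁺(aq) + I₂(s)
Q = [Co²⁺]^2 / ([Co³⁺]^2·[I⁻]^2); log Q = 0.601.
E = E° − (0.0592/n) log Q = +1.30 − (0.0592/2)(0.601) = +1.282 V.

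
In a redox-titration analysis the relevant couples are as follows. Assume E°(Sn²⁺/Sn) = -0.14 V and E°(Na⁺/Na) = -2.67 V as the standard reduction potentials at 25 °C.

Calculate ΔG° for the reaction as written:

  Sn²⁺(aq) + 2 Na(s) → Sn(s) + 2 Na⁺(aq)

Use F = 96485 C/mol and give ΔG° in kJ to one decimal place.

-488.2 kJ

As written, Sn²⁺/Sn is reduced (cathode) and Na⁺/Na is oxidised (anode), so E°cell = (-0.14) − (-2.67) = +2.53 V.
Balancing electrons gives n = 2.
ΔG° = −nFE° = −(2)(96485)(+2.53) = -488,214 J = -488.2 kJ.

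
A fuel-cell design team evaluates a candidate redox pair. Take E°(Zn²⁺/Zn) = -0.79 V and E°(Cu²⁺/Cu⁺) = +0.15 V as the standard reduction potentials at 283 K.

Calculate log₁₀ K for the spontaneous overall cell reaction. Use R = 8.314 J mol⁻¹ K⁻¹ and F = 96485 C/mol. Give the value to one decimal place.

33.5

Cathode: Cu²⁺/Cu⁺; anode: Zn²⁺/Zn. E°cell = (+0.15) − (-0.79) = +0.94 V, with n = 2.
ΔG° = −nFE° = −RT ln K, so ln K = nFE°/(RT) = (2)(96485)(+0.94) / ((8.314)(283)) = 77.094.
log₁₀ K = 77.094 / ln 10 = 33.5.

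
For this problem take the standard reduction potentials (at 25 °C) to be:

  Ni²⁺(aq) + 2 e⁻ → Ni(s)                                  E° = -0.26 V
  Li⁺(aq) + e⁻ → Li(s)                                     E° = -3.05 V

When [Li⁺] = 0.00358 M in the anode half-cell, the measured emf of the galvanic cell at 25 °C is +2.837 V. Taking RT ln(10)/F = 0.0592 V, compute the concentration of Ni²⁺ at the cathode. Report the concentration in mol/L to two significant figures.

0.00050 M

Ni²⁺/Ni is the cathode, Li⁺/Li the anode: E°cell = +2.79 V, n = 2.
Overall reaction: Ni²⁺(aq) + 2 Li(s) → Ni(s) + 2 Li⁺(aq); Q = [Li⁺]^2/[Ni²⁺]^1.
From E = E° − (0.0592/n) log Q: log Q = (E° − E)·n/0.0592 = (+2.79 − (+2.837))·2/0.0592 = -1.5878.
So 1·log[Ni²⁺] = 2·log(0.00358) − log Q = -4.8922 − (-1.5878) = -3.3044; [Ni²⁺] = 10^(-3.3044) ≈ 0.00050 M.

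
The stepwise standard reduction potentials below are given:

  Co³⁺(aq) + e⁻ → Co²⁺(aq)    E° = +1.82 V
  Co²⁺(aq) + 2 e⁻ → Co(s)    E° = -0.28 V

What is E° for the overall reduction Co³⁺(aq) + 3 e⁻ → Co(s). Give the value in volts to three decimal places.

+0.420 V

Standard free energies of sequential steps add: ΔG°₃ = ΔG°₁ + ΔG°₂, so n₃E°₃ = n₁E°₁ + n₂E°₂.
E°₃ = (1×+1.82 + 2×-0.28) / 3 = (+1.260) / 3 = +0.420 V.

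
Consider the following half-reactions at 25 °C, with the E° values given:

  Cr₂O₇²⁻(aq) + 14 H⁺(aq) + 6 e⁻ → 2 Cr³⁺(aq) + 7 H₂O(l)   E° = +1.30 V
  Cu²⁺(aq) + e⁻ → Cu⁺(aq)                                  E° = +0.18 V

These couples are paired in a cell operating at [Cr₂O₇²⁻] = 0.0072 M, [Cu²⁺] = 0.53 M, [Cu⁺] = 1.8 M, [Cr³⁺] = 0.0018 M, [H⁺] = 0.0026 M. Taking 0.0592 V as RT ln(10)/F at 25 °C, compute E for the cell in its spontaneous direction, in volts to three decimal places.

Cr₂O₇²⁻/Cr³⁺ is the cathode (higher E°), Cu²⁺/Cu⁺ the anode: E°cell = +1.30 − (+0.18) = +1.12 V, n = 6.
Overall: Cr₂O₇²⁻(aq) + 14 H⁺(aq) + 6 Cu⁺(aq) → 2 Cr³⁺(aq) + 7 H₂O(l) + 6 Cu²⁺(aq)
Q = [Cr³⁺]^2·[Cu²⁺]^6 / ([Cr₂O₇²⁻]·[H⁺]^14·[Cu⁺]^6); log Q = 29.658.
E = E° − (0.0592/n) log Q = +1.12 − (0.0592/6)(29.658) = +0.827 V.

+0.827 V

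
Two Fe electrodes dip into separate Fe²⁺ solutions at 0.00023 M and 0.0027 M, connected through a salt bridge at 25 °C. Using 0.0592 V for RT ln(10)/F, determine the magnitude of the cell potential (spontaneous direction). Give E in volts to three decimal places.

+0.032 V

For a concentration cell E°cell = 0. The 0.0027 M side is the cathode (reduction is favoured where [Fe²⁺] is higher).
With n = 2, E = −(0.0592/2) log([Fe²⁺]ₐₙ/[Fe²⁺]꜀ₐₜ) = −(0.0592/2) log(0.00023/0.0027) = −(0.0592/2)(-1.070) = +0.032 V.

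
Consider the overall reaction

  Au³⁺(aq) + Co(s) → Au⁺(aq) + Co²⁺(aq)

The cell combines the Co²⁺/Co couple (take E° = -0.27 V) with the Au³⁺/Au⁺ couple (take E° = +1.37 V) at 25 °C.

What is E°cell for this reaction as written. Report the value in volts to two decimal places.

The Au³⁺/Au⁺ couple has the higher reduction potential, so it is the cathode; Co²⁺/Co is oxidised at the anode.
E°cell = E°(cathode) − E°(anode) = (+1.37) − (-0.27) = +1.64 V.

+1.64 V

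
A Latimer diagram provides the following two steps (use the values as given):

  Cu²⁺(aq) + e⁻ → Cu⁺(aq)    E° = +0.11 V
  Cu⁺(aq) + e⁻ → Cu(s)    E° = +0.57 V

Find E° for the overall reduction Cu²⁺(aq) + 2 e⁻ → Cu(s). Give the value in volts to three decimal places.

Standard free energies of sequential steps add: ΔG°₃ = ΔG°₁ + ΔG°₂, so n₃E°₃ = n₁E°₁ + n₂E°₂.
E°₃ = (1×+0.11 + 1×+0.57) / 2 = (+0.680) / 2 = +0.340 V.

+0.340 V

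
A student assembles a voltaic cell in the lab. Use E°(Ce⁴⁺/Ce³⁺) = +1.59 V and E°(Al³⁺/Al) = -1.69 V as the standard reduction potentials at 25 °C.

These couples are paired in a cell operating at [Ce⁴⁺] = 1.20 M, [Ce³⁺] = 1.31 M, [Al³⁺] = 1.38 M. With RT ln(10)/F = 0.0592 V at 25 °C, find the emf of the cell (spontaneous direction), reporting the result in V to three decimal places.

Ce⁴⁺/Ce³⁺ is the cathode (higher E°), Al³⁺/Al the anode: E°cell = +1.59 − (-1.69) = +3.28 V, n = 3.
Overall: 3 Ce⁴⁺(aq) + Al(s) → 3 Ce³⁺(aq) + Al³⁺(aq)
Q = [Ce³⁺]^3·[Al³⁺] / ([Ce⁴⁺]^3); log Q = 0.254.
E = E° − (0.0592/n) log Q = +3.28 − (0.0592/3)(0.254) = +3.275 V.

+3.275 V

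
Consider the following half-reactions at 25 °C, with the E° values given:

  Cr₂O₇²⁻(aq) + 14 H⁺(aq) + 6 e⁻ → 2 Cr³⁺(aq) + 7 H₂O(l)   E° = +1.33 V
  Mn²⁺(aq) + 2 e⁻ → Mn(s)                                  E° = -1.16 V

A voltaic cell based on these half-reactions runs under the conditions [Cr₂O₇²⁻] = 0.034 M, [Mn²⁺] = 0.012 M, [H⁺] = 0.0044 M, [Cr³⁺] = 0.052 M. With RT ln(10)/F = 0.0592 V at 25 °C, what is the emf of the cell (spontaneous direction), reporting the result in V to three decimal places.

+2.232 V

Cr₂O₇²⁻/Cr³⁺ is the cathode (higher E°), Mn²⁺/Mn the anode: E°cell = +1.33 − (-1.16) = +2.49 V, n = 6.
Overall: Cr₂O₇²⁻(aq) + 14 H⁺(aq) + 3 Mn(s) → 2 Cr³⁺(aq) + 7 H₂O(l) + 3 Mn²⁺(aq)
Q = [Cr³⁺]^2·[Mn²⁺]^3 / ([Cr₂O₇²⁻]·[H⁺]^14); log Q = 26.130.
E = E° − (0.0592/n) log Q = +2.49 − (0.0592/6)(26.130) = +2.232 V.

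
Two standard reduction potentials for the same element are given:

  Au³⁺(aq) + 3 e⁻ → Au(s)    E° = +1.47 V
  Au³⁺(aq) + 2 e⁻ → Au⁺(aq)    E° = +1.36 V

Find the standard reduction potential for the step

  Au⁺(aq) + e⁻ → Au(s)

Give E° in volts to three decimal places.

+1.690 V

Sequential free energies add, so n₃E°₃ = n₁E°₁ + n₂E°₂.
With n₃ = 3, and the known step contributing 2×(+1.36) V, the unknown satisfies 1·E° = 3×(+1.47) − 2×(+1.36) = +1.690.
E° = +1.690 / 1 = +1.690 V.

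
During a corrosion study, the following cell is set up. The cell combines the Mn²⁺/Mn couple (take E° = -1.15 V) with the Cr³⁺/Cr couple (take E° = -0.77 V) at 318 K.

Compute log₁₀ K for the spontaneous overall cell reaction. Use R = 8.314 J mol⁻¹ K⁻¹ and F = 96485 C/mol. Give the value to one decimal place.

Cathode: Cr³⁺/Cr; anode: Mn²⁺/Mn. E°cell = (-0.77) − (-1.15) = +0.38 V, with n = 6.
ΔG° = −nFE° = −RT ln K, so ln K = nFE°/(RT) = (6)(96485)(+0.38) / ((8.314)(318)) = 83.207.
log₁₀ K = 83.207 / ln 10 = 36.1.

36.1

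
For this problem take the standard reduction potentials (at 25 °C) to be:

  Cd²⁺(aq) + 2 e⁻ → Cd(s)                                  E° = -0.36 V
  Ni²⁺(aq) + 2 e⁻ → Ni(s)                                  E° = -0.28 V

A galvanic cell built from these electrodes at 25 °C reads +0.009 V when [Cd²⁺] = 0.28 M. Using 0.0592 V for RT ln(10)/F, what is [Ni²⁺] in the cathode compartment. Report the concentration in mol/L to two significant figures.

Ni²⁺/Ni is the cathode, Cd²⁺/Cd the anode: E°cell = +0.08 V, n = 2.
Overall reaction: Ni²⁺(aq) + Cd(s) → Ni(s) + Cd²⁺(aq); Q = [Cd²⁺]^1/[Ni²⁺]^1.
From E = E° − (0.0592/n) log Q: log Q = (E° − E)·n/0.0592 = (+0.08 − (+0.009))·2/0.0592 = 2.3986.
So 1·log[Ni²⁺] = 1·log(0.28) − log Q = -0.5528 − (2.3986) = -2.9514; [Ni²⁺] = 10^(-2.9514) ≈ 0.0011 M.

0.0011 M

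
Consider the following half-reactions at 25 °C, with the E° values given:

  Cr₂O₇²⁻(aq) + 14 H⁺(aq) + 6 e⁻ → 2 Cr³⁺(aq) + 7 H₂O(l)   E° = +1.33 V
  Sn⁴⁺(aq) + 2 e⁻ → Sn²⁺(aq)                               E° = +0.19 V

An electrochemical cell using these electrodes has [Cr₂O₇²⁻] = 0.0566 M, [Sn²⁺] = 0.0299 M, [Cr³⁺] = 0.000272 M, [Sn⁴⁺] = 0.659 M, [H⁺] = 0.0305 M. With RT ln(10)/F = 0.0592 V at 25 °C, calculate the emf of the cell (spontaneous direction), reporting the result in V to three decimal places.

Cr₂O₇²⁻/Cr³⁺ is the cathode (higher E°), Sn⁴⁺/Sn²⁺ the anode: E°cell = +1.33 − (+0.19) = +1.14 V, n = 6.
Overall: Cr₂O₇²⁻(aq) + 14 H⁺(aq) + 3 Sn²⁺(aq) → 2 Cr³⁺(aq) + 7 H₂O(l) + 3 Sn⁴⁺(aq)
Q = [Cr³⁺]^2·[Sn⁴⁺]^3 / ([Cr₂O₇²⁻]·[H⁺]^14·[Sn²⁺]^3); log Q = 19.366.
E = E° − (0.0592/n) log Q = +1.14 − (0.0592/6)(19.366) = +0.949 V.

+0.949 V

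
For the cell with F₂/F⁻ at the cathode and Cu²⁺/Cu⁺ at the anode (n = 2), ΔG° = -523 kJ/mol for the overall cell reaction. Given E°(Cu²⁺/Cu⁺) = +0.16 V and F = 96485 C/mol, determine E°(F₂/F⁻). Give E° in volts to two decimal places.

+2.87 V

E°cell = −ΔG°/(nF) = −(-523×10³)/((2)(96485)) = +2.710 V.
Since F₂/F⁻ is the cathode and Cu²⁺/Cu⁺ the anode, E°cell = E°(F₂/F⁻) − E°(Cu²⁺/Cu⁺).
So E°(F₂/F⁻) = E°cell + E°(Cu²⁺/Cu⁺) = +2.710 + (+0.16) = +2.87 V.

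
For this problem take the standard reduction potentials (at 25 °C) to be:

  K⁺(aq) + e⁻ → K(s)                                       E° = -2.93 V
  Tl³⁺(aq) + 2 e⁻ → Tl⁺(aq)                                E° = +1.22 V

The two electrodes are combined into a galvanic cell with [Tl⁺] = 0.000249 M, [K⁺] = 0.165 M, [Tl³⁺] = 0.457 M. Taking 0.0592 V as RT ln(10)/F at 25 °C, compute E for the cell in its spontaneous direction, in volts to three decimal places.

Tl³⁺/Tl⁺ is the cathode (higher E°), K⁺/K the anode: E°cell = +1.22 − (-2.93) = +4.15 V, n = 2.
Overall: Tl³⁺(aq) + 2 K(s) → Tl⁺(aq) + 2 K⁺(aq)
Q = [Tl⁺]·[K⁺]^2 / ([Tl³⁺]); log Q = -4.829.
E = E° − (0.0592/n) log Q = +4.15 − (0.0592/2)(-4.829) = +4.293 V.

+4.293 V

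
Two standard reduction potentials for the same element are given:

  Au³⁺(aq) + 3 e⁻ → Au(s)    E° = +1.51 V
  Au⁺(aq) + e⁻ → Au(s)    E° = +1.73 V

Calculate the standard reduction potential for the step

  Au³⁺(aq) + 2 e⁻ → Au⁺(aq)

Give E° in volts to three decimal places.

Sequential free energies add, so n₃E°₃ = n₁E°₁ + n₂E°₂.
With n₃ = 3, and the known step contributing 1×(+1.73) V, the unknown satisfies 2·E° = 3×(+1.51) − 1×(+1.73) = +2.800.
E° = +2.800 / 2 = +1.400 V.

+1.400 V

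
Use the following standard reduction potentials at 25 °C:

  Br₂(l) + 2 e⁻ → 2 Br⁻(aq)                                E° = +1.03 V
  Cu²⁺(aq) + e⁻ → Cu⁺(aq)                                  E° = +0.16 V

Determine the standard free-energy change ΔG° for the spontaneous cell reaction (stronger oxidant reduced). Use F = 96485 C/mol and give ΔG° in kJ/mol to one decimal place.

-167.9 kJ/mol

Br₂/Br⁻ (E° = +1.03 V) is the cathode; Cu²⁺/Cu⁺ (E° = +0.16 V) is the anode, so E°cell = +0.87 V.
Balancing electrons gives n = 2 (lcm of 2 and 1).
ΔG° = −nFE° = −(2)(96485)(+0.87) = -167,884 J = -167.9 kJ/mol.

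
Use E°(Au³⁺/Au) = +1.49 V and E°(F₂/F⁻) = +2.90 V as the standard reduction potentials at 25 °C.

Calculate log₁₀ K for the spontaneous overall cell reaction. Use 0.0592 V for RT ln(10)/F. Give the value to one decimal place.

142.9

Cathode: F₂/F⁻; anode: Au³⁺/Au. E°cell = +1.41 V, n = 6.
log K = nE°cell / 0.0592 = (6)(+1.41) / 0.0592 = 142.9.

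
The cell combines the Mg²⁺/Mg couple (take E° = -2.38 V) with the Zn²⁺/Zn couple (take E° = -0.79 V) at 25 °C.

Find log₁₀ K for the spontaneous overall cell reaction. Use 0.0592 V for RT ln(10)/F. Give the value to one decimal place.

53.7

Cathode: Zn²⁺/Zn; anode: Mg²⁺/Mg. E°cell = +1.59 V, n = 2.
log K = nE°cell / 0.0592 = (2)(+1.59) / 0.0592 = 53.7.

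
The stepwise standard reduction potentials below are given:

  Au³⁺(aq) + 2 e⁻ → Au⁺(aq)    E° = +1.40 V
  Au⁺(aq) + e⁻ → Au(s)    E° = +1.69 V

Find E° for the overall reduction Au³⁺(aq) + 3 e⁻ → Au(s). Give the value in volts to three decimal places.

Since ΔG° = −nFE° is additive over sequential reductions, n₃E°₃ = n₁E°₁ + n₂E°₂.
E°₃ = (2×+1.40 + 1×+1.69) / 3 = (+4.490) / 3 = +1.497 V.

+1.497 V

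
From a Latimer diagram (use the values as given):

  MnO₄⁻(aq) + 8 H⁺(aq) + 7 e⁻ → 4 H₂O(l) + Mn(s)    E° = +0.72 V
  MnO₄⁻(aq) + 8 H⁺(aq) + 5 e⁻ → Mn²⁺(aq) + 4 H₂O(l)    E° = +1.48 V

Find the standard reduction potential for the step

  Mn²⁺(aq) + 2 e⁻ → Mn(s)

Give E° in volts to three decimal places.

Sequential free energies add, so n₃E°₃ = n₁E°₁ + n₂E°₂.
With n₃ = 7, and the known step contributing 5×(+1.48) V, the unknown satisfies 2·E° = 7×(+0.72) − 5×(+1.48) = -2.360.
E° = -2.360 / 2 = -1.180 V.

-1.180 V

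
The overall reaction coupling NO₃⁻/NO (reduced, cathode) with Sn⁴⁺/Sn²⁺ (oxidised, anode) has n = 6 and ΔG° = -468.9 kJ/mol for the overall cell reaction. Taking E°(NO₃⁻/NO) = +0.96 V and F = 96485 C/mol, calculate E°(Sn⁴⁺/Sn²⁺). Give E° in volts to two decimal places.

+0.15 V

E°cell = −ΔG°/(nF) = −(-468.9×10³)/((6)(96485)) = +0.810 V.
Since NO₃⁻/NO is the cathode and Sn⁴⁺/Sn²⁺ the anode, E°cell = E°(NO₃⁻/NO) − E°(Sn⁴⁺/Sn²⁺).
So E°(Sn⁴⁺/Sn²⁺) = E°(NO₃⁻/NO) − E°cell = (+0.96) − (+0.810) = +0.15 V.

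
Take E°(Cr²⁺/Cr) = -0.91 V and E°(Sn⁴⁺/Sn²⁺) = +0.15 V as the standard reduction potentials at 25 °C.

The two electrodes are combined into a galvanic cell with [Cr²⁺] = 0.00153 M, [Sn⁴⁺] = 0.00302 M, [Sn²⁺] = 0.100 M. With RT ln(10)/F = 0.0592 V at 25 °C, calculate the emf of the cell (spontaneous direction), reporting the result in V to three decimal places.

Sn⁴⁺/Sn²⁺ is the cathode (higher E°), Cr²⁺/Cr the anode: E°cell = +0.15 − (-0.91) = +1.06 V, n = 2.
Overall: Sn⁴⁺(aq) + Cr(s) → Sn²⁺(aq) + Cr²⁺(aq)
Q = [Sn²⁺]·[Cr²⁺] / ([Sn⁴⁺]); log Q = -1.295.
E = E° − (0.0592/n) log Q = +1.06 − (0.0592/2)(-1.295) = +1.098 V.

+1.098 V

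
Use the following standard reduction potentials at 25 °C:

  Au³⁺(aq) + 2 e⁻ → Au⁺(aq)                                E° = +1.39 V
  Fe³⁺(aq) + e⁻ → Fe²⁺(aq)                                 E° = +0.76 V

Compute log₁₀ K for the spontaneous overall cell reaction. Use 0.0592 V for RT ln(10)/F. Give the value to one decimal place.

21.3

Cathode: Au³⁺/Au⁺; anode: Fe³⁺/Fe²⁺. E°cell = +0.63 V, n = 2.
log K = nE°cell / 0.0592 = (2)(+0.63) / 0.0592 = 21.3.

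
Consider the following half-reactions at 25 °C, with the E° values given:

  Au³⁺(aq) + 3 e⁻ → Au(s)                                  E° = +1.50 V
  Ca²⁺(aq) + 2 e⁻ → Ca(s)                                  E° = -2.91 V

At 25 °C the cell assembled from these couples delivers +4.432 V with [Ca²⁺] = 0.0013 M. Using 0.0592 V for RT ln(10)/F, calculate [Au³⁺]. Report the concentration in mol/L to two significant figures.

Au³⁺/Au is the cathode, Ca²⁺/Ca the anode: E°cell = +4.41 V, n = 6.
Overall reaction: 2 Au³⁺(aq) + 3 Ca(s) → 2 Au(s) + 3 Ca²⁺(aq); Q = [Ca²⁺]^3/[Au³⁺]^2.
From E = E° − (0.0592/n) log Q: log Q = (E° − E)·n/0.0592 = (+4.41 − (+4.432))·6/0.0592 = -2.2297.
So 2·log[Au³⁺] = 3·log(0.0013) − log Q = -8.6582 − (-2.2297) = -6.4285; log[Au³⁺] = -6.4285 / 2 = -3.2142; [Au³⁺] = 10^(-3.2142) ≈ 0.00061 M.

0.00061 M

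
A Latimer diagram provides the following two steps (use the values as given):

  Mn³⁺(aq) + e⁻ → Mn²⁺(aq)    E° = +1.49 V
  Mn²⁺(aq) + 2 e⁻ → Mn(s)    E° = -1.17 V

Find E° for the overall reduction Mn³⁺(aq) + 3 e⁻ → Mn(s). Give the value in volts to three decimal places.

Standard free energies of sequential steps add: ΔG°₃ = ΔG°₁ + ΔG°₂, so n₃E°₃ = n₁E°₁ + n₂E°₂.
E°₃ = (1×+1.49 + 2×-1.17) / 3 = (-0.850) / 3 = -0.283 V.
E° values themselves are not directly additive — weighting by electron count is essential.

-0.283 V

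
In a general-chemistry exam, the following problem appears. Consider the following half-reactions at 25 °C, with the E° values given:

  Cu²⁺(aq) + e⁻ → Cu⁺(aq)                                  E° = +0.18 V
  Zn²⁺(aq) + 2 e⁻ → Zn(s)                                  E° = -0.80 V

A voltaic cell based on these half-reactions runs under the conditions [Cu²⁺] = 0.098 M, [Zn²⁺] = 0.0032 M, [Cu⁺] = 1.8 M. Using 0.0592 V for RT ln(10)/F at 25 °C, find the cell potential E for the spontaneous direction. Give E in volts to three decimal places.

Cu²⁺/Cu⁺ is the cathode (higher E°), Zn²⁺/Zn the anode: E°cell = +0.18 − (-0.80) = +0.98 V, n = 2.
Overall: 2 Cu²⁺(aq) + Zn(s) → 2 Cu⁺(aq) + Zn²⁺(aq)
Q = [Cu⁺]^2·[Zn²⁺] / ([Cu²⁺]^2); log Q = 0.033.
E = E° − (0.0592/n) log Q = +0.98 − (0.0592/2)(0.033) = +0.979 V.

+0.979 V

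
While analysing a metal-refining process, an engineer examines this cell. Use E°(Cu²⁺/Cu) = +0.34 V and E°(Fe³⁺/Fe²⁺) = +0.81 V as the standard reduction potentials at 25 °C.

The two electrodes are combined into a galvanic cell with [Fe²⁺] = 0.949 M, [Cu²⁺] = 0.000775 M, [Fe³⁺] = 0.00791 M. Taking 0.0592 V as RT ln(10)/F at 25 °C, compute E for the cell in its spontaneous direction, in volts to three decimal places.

Fe³⁺/Fe²⁺ is the cathode (higher E°), Cu²⁺/Cu the anode: E°cell = +0.81 − (+0.34) = +0.47 V, n = 2.
Overall: 2 Fe³⁺(aq) + Cu(s) → 2 Fe²⁺(aq) + Cu²⁺(aq)
Q = [Fe²⁺]^2·[Cu²⁺] / ([Fe³⁺]^2); log Q = 1.047.
E = E° − (0.0592/n) log Q = +0.47 − (0.0592/2)(1.047) = +0.439 V.

+0.439 V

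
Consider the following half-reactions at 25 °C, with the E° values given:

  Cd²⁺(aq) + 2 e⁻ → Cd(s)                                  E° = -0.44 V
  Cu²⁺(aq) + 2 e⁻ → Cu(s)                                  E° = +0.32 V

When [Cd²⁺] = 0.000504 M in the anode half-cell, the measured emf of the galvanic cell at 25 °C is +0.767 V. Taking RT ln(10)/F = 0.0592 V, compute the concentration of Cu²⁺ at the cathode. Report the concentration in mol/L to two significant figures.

0.00087 M

Cu²⁺/Cu is the cathode, Cd²⁺/Cd the anode: E°cell = +0.76 V, n = 2.
Overall reaction: Cu²⁺(aq) + Cd(s) → Cu(s) + Cd²⁺(aq); Q = [Cd²⁺]^1/[Cu²⁺]^1.
From E = E° − (0.0592/n) log Q: log Q = (E° − E)·n/0.0592 = (+0.76 − (+0.767))·2/0.0592 = -0.2365.
So 1·log[Cu²⁺] = 1·log(0.000504) − log Q = -3.2976 − (-0.2365) = -3.0611; [Cu²⁺] = 10^(-3.0611) ≈ 0.00087 M.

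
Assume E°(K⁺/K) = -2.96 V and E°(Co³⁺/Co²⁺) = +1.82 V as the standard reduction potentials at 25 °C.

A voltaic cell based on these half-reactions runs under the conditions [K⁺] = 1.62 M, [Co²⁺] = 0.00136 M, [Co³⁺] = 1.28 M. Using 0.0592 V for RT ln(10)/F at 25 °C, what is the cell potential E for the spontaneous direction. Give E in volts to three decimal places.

+4.944 V

Co³⁺/Co²⁺ is the cathode (higher E°), K⁺/K the anode: E°cell = +1.82 − (-2.96) = +4.78 V, n = 1.
Overall: Co³⁺(aq) + K(s) → Co²⁺(aq) + K⁺(aq)
Q = [Co²⁺]·[K⁺] / ([Co³⁺]); log Q = -2.764.
E = E° − (0.0592/n) log Q = +4.78 − (0.0592/1)(-2.764) = +4.944 V.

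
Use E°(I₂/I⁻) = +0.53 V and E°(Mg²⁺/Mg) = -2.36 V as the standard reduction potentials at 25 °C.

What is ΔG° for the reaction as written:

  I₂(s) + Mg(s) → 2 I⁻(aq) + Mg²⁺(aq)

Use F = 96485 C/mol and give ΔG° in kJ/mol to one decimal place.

As written, I₂/I⁻ is reduced (cathode) and Mg²⁺/Mg is oxidised (anode), so E°cell = (+0.53) − (-2.36) = +2.89 V.
Balancing electrons gives n = 2.
ΔG° = −nFE° = −(2)(96485)(+2.89) = -557,683 J = -557.7 kJ/mol.

-557.7 kJ/mol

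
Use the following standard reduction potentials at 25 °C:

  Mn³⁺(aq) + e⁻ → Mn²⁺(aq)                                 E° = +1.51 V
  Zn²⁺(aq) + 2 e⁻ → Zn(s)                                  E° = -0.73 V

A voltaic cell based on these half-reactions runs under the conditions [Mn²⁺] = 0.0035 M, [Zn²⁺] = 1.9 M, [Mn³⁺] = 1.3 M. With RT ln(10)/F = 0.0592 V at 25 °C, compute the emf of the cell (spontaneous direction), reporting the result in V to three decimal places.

Mn³⁺/Mn²⁺ is the cathode (higher E°), Zn²⁺/Zn the anode: E°cell = +1.51 − (-0.73) = +2.24 V, n = 2.
Overall: 2 Mn³⁺(aq) + Zn(s) → 2 Mn²⁺(aq) + Zn²⁺(aq)
Q = [Mn²⁺]^2·[Zn²⁺] / ([Mn³⁺]^2); log Q = -4.861.
E = E° − (0.0592/n) log Q = +2.24 − (0.0592/2)(-4.861) = +2.384 V.

+2.384 V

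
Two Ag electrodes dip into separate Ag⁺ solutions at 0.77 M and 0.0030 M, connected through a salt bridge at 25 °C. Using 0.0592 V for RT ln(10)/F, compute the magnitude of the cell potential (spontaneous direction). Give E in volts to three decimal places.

For a concentration cell E°cell = 0. The 0.77 M side is the cathode (reduction is favoured where [Ag⁺] is higher).
With n = 1, E = −(0.0592/1) log([Ag⁺]ₐₙ/[Ag⁺]꜀ₐₜ) = −(0.0592/1) log(0.003/0.77) = −(0.0592/1)(-2.409) = +0.143 V.

+0.143 V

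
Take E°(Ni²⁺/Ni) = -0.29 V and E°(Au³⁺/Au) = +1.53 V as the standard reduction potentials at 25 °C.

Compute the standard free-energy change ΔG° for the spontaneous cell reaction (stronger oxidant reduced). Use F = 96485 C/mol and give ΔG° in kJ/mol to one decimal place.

-1053.6 kJ/mol

Au³⁺/Au (E° = +1.53 V) is the cathode; Ni²⁺/Ni (E° = -0.29 V) is the anode, so E°cell = +1.82 V.
Balancing electrons gives n = 6 (lcm of 3 and 2).
ΔG° = −nFE° = −(6)(96485)(+1.82) = -1,053,616 J = -1053.6 kJ/mol.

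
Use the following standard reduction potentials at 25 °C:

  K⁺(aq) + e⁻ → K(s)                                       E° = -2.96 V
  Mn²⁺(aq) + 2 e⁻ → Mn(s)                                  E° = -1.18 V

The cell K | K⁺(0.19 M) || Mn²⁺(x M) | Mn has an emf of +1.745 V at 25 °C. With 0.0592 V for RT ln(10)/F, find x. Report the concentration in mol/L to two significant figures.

Mn²⁺/Mn is the cathode, K⁺/K the anode: E°cell = +1.78 V, n = 2.
Overall reaction: Mn²⁺(aq) + 2 K(s) → Mn(s) + 2 K⁺(aq); Q = [K⁺]^2/[Mn²⁺]^1.
From E = E° − (0.0592/n) log Q: log Q = (E° − E)·n/0.0592 = (+1.78 − (+1.745))·2/0.0592 = 1.1824.
So 1·log[Mn²⁺] = 2·log(0.19) − log Q = -1.4425 − (1.1824) = -2.6249; [Mn²⁺] = 10^(-2.6249) ≈ 0.0024 M.

0.0024 M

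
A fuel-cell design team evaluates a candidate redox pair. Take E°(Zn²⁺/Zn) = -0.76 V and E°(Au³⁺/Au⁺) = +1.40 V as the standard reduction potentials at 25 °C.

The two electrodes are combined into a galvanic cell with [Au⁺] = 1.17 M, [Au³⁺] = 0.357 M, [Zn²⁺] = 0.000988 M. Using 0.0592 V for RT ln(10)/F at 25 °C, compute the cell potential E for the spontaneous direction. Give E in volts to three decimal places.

+2.234 V

Au³⁺/Au⁺ is the cathode (higher E°), Zn²⁺/Zn the anode: E°cell = +1.40 − (-0.76) = +2.16 V, n = 2.
Overall: Au³⁺(aq) + Zn(s) → Au⁺(aq) + Zn²⁺(aq)
Q = [Au⁺]·[Zn²⁺] / ([Au³⁺]); log Q = -2.490.
E = E° − (0.0592/n) log Q = +2.16 − (0.0592/2)(-2.490) = +2.234 V.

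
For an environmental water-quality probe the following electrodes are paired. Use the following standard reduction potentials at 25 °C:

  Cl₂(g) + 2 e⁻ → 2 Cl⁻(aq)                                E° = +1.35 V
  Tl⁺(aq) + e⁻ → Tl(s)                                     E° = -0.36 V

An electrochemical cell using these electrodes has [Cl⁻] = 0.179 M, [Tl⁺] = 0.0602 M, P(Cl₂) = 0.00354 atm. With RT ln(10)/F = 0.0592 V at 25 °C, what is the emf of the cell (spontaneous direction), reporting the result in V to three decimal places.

+1.754 V

Cl₂/Cl⁻ is the cathode (higher E°), Tl⁺/Tl the anode: E°cell = +1.35 − (-0.36) = +1.71 V, n = 2.
Overall: Cl₂(g) + 2 Tl(s) → 2 Cl⁻(aq) + 2 Tl⁺(aq)
Q = [Cl⁻]^2·[Tl⁺]^2 / (P(Cl₂)); log Q = -1.484.
E = E° − (0.0592/n) log Q = +1.71 − (0.0592/2)(-1.484) = +1.754 V.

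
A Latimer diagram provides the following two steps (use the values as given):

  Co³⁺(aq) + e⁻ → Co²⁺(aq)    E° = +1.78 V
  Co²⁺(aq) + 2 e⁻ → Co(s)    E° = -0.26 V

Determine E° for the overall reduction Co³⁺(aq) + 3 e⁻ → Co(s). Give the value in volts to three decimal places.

+0.420 V

Since ΔG° = −nFE° is additive over sequential reductions, n₃E°₃ = n₁E°₁ + n₂E°₂.
E°₃ = (1×+1.78 + 2×-0.26) / 3 = (+1.260) / 3 = +0.420 V.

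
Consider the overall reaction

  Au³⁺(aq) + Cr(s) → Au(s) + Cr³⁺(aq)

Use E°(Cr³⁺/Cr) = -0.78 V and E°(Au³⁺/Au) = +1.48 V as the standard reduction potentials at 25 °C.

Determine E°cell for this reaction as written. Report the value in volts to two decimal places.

The Au³⁺/Au couple has the higher reduction potential, so it is the cathode; Cr³⁺/Cr is oxidised at the anode.
E°cell = E°(cathode) − E°(anode) = (+1.48) − (-0.78) = +2.26 V.
Since E°cell > 0, the reaction is spontaneous under standard conditions.

+2.26 V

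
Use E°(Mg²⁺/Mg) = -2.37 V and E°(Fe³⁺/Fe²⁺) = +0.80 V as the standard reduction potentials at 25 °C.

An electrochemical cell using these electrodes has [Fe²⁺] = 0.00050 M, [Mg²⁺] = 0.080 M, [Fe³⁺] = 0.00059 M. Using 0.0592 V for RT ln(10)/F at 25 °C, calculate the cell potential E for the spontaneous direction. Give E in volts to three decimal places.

+3.207 V

Fe³⁺/Fe²⁺ is the cathode (higher E°), Mg²⁺/Mg the anode: E°cell = +0.80 − (-2.37) = +3.17 V, n = 2.
Overall: 2 Fe³⁺(aq) + Mg(s) → 2 Fe²⁺(aq) + Mg²⁺(aq)
Q = [Fe²⁺]^2·[Mg²⁺] / ([Fe³⁺]^2); log Q = -1.241.
E = E° − (0.0592/n) log Q = +3.17 − (0.0592/2)(-1.241) = +3.207 V.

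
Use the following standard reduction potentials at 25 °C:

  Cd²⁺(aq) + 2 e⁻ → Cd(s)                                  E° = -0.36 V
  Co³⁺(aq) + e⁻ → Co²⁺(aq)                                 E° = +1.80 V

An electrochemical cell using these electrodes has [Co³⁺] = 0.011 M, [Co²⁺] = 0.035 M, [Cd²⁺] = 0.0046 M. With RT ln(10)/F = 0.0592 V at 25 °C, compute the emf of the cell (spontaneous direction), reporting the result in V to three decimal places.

+2.199 V

Co³⁺/Co²⁺ is the cathode (higher E°), Cd²⁺/Cd the anode: E°cell = +1.80 − (-0.36) = +2.16 V, n = 2.
Overall: 2 Co³⁺(aq) + Cd(s) → 2 Co²⁺(aq) + Cd²⁺(aq)
Q = [Co²⁺]^2·[Cd²⁺] / ([Co³⁺]^2); log Q = -1.332.
E = E° − (0.0592/n) log Q = +2.16 − (0.0592/2)(-1.332) = +2.199 V.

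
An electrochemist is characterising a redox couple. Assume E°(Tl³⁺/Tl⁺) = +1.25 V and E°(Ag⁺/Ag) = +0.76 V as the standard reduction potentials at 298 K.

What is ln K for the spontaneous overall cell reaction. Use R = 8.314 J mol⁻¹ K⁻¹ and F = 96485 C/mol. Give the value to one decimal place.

38.2

Cathode: Tl³⁺/Tl⁺; anode: Ag⁺/Ag. E°cell = (+1.25) − (+0.76) = +0.49 V, with n = 2.
ΔG° = −nFE° = −RT ln K, so ln K = nFE°/(RT) = (2)(96485)(+0.49) / ((8.314)(298)) = 38.165.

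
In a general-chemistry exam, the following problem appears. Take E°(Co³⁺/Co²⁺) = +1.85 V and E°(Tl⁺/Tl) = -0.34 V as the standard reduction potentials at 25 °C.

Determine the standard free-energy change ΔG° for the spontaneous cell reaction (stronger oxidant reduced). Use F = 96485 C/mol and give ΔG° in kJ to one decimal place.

Co³⁺/Co²⁺ (E° = +1.85 V) is the cathode; Tl⁺/Tl (E° = -0.34 V) is the anode, so E°cell = +2.19 V.
Balancing electrons gives n = 1 (lcm of 1 and 1).
ΔG° = −nFE° = −(1)(96485)(+2.19) = -211,302 J = -211.3 kJ.

-211.3 kJ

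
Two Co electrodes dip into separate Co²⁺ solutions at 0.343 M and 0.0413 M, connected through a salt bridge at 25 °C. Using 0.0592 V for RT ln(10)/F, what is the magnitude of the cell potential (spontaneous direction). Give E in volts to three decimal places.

+0.027 V

For a concentration cell E°cell = 0. The 0.343 M side is the cathode (reduction is favoured where [Co²⁺] is higher).
With n = 2, E = −(0.0592/2) log([Co²⁺]ₐₙ/[Co²⁺]꜀ₐₜ) = −(0.0592/2) log(0.0413/0.343) = −(0.0592/2)(-0.919) = +0.027 V.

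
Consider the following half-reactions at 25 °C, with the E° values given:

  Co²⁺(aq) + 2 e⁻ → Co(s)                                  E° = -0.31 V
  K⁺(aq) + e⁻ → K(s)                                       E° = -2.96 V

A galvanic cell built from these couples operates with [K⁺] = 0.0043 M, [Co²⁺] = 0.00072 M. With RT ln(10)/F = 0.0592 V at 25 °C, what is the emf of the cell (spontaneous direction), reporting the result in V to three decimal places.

+2.697 V

Co²⁺/Co is the cathode (higher E°), K⁺/K the anode: E°cell = -0.31 − (-2.96) = +2.65 V, n = 2.
Overall: Co²⁺(aq) + 2 K(s) → Co(s) + 2 K⁺(aq)
Q = [K⁺]^2 / ([Co²⁺]); log Q = -1.590.
E = E° − (0.0592/n) log Q = +2.65 − (0.0592/2)(-1.590) = +2.697 V.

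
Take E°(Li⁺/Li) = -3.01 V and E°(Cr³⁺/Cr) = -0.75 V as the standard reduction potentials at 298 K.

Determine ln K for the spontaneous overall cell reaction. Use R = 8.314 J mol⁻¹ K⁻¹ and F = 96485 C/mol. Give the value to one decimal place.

Cathode: Cr³⁺/Cr; anode: Li⁺/Li. E°cell = (-0.75) − (-3.01) = +2.26 V, with n = 3.
ΔG° = −nFE° = −RT ln K, so ln K = nFE°/(RT) = (3)(96485)(+2.26) / ((8.314)(298)) = 264.036.

264.0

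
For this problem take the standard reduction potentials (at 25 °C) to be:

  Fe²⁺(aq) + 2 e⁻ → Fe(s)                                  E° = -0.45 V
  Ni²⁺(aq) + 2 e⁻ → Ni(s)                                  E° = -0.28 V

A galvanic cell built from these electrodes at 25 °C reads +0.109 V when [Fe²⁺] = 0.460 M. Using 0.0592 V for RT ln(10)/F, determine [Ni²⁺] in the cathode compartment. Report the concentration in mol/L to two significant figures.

0.0040 M

Ni²⁺/Ni is the cathode, Fe²⁺/Fe the anode: E°cell = +0.17 V, n = 2.
Overall reaction: Ni²⁺(aq) + Fe(s) → Ni(s) + Fe²⁺(aq); Q = [Fe²⁺]^1/[Ni²⁺]^1.
From E = E° − (0.0592/n) log Q: log Q = (E° − E)·n/0.0592 = (+0.17 − (+0.109))·2/0.0592 = 2.0608.
So 1·log[Ni²⁺] = 1·log(0.46) − log Q = -0.3372 − (2.0608) = -2.3980; [Ni²⁺] = 10^(-2.3980) ≈ 0.0040 M.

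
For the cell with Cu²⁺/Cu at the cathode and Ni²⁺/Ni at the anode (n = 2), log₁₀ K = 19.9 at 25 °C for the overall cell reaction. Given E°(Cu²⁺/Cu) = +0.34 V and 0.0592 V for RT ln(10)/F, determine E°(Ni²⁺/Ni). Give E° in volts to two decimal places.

-0.25 V

E°cell = (0.0592/n)·log K = (0.0592/2)(19.9) = +0.589 V.
Since Cu²⁺/Cu is the cathode and Ni²⁺/Ni the anode, E°cell = E°(Cu²⁺/Cu) − E°(Ni²⁺/Ni).
So E°(Ni²⁺/Ni) = E°(Cu²⁺/Cu) − E°cell = (+0.34) − (+0.589) = -0.25 V.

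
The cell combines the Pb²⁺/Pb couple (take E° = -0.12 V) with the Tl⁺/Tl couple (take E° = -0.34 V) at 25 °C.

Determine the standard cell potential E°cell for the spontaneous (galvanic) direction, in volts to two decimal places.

+0.22 V

The Pb²⁺/Pb couple has the higher reduction potential, so it is the cathode; Tl⁺/Tl is oxidised at the anode.
E°cell = E°(cathode) − E°(anode) = (-0.12) − (-0.34) = +0.22 V.
Since E°cell > 0, the reaction is spontaneous under standard conditions.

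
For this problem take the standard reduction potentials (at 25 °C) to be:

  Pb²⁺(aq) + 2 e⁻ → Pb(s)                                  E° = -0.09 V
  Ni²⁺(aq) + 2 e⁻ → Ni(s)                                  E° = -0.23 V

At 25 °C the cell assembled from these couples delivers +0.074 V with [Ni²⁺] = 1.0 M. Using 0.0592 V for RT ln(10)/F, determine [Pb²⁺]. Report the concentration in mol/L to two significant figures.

0.0059 M

Pb²⁺/Pb is the cathode, Ni²⁺/Ni the anode: E°cell = +0.14 V, n = 2.
Overall reaction: Pb²⁺(aq) + Ni(s) → Pb(s) + Ni²⁺(aq); Q = [Ni²⁺]^1/[Pb²⁺]^1.
From E = E° − (0.0592/n) log Q: log Q = (E° − E)·n/0.0592 = (+0.14 − (+0.074))·2/0.0592 = 2.2297.
So 1·log[Pb²⁺] = 1·log(1) − log Q = 0.0000 − (2.2297) = -2.2297; [Pb²⁺] = 10^(-2.2297) ≈ 0.0059 M.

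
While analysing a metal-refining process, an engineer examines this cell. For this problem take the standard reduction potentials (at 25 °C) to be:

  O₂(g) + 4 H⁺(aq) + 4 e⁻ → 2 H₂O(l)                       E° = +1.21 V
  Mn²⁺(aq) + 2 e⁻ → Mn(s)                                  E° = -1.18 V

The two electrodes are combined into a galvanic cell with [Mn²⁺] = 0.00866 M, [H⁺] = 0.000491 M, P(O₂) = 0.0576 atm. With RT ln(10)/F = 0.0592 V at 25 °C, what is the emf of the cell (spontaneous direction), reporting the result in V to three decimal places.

O₂/H₂O is the cathode (higher E°), Mn²⁺/Mn the anode: E°cell = +1.21 − (-1.18) = +2.39 V, n = 4.
Overall: O₂(g) + 4 H⁺(aq) + 2 Mn(s) → 2 H₂O(l) + 2 Mn²⁺(aq)
Q = [Mn²⁺]^2 / (P(O₂)·[H⁺]^4); log Q = 10.350.
E = E° − (0.0592/n) log Q = +2.39 − (0.0592/4)(10.350) = +2.237 V.

+2.237 V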